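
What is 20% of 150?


Convert percentage to decimal:
20% = 0.2
Multiply:
150 x 0.2 = 30

30


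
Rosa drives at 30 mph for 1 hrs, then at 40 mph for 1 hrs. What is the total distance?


Leg 1 distance:
30 x 1 = 30 miles
Leg 2 distance:
40 x 1 = 40 miles
Total distance:
30 + 40 = 70 miles

70 miles


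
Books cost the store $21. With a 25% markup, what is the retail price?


Calculate the markup amount:
25% of $21 = $5.25
Add to cost:
$21 + $5.25 = $26.25

$26.25


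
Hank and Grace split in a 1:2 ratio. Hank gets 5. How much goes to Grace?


Find the multiplier:
5 / 1 = 5
Apply to Grace's share:
2 x 5 = 10

10


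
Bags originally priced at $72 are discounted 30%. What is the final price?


Calculate the discount amount:
30% of $72 = $21.60
Subtract from original:
$72 - $21.60 = $50.40

$50.40


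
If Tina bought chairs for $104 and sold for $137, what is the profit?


Selling price = $137
Cost price = $104
Profit = selling price - cost price:
Profit = $137 - $104 = $33

$33


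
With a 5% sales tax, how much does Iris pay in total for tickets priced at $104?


Calculate the tax:
5% of $104 = $5.20
Add tax to price:
$104 + $5.20 = $109.20

$109.20


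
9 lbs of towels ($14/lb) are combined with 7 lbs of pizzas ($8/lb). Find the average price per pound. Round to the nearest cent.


Cost of towels:
9 x $14 = $126
Cost of pizzas:
7 x $8 = $56
Total cost: $126 + $56 = $182
Total weight: 16 lbs
Average: $182 / 16 = $11.375 ≈ $11.38/lb

$11.38/lb


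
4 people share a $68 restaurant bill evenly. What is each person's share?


Total bill: $68
Number of people: 4
Each pays: $68 / 4 = $17

$17


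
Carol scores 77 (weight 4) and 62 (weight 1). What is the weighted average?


Weighted sum:
4 x 77 + 1 x 62 = 370
Total weight:
4 + 1 = 5
Weighted average:
370 / 5 = 74

74


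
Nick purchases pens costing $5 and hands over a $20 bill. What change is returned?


Start with the amount paid:
$20
Subtract the price:
$20 - $5 = $15

$15


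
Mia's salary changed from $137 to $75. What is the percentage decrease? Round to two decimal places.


Find the absolute change:
|75 - 137| = 62
Divide by original and multiply by 100:
62 / 137 x 100 = 45.2554...% ≈ 45.26%

45.26%


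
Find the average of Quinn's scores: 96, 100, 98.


Add the scores:
96 + 100 + 98 = 294
Divide by the number of tests:
294 / 3 = 98

98


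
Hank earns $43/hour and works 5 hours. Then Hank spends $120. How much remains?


Calculate earnings:
5 x $43 = $215
Subtract spending:
$215 - $120 = $95

$95


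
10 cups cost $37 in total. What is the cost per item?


Total cost: $37
Number of items: 10
Unit price: $37 / 10 = $3.70

$3.70


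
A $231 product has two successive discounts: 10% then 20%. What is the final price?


First discount:
10% of $231 = $23.10
Price after first discount:
$231 - $23.10 = $207.90
Second discount:
20% of $207.90 = $41.58
Final price:
$207.90 - $41.58 = $166.32

$166.32


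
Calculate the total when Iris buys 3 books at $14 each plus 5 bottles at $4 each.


Cost of books:
3 x $14 = $42
Cost of bottles:
5 x $4 = $20
Add both:
$42 + $20 = $62

$62


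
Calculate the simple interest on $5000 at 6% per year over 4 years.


Use the formula I = P x R x T / 100
P x R x T = 5000 x 6 x 4 = 120000
I = 120000 / 100 = $1200

$1200


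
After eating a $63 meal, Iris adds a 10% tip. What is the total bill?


Calculate the tip:
10% of $63 = $6.30
Add tip to meal cost:
$63 + $6.30 = $69.30

$69.30


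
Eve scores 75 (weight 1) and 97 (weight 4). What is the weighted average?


Weighted sum:
1 x 75 + 4 x 97 = 463
Total weight:
1 + 4 = 5
Weighted average:
463 / 5 = 92.6

92.6


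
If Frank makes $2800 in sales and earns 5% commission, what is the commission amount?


Convert rate to decimal:
5% = 0.05
Multiply by sales:
$2800 x 0.05 = $140

$140


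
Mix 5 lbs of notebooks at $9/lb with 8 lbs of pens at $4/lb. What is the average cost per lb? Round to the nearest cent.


Cost of notebooks:
5 x $9 = $45
Cost of pens:
8 x $4 = $32
Total cost: $45 + $32 = $77
Total weight: 13 lbs
Average: $77 / 13 = $5.9230... ≈ $5.92/lb

$5.92/lb


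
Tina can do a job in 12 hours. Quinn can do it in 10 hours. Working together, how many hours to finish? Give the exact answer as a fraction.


Tina's rate: 1/12 of the job per hour
Quinn's rate: 1/10 of the job per hour
Combined rate: 1/12 + 1/10 = 11/60 per hour
Time = 1 / (11/60) = 60/11 hours (≈ 5.45 hours)

60/11 hours


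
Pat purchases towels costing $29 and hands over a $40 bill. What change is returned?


Start with the amount paid:
$40
Subtract the price:
$40 - $29 = $11

$11


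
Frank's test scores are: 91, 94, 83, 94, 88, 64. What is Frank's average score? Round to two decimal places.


Add the scores:
91 + 94 + 83 + 94 + 88 + 64 = 514
Divide by the number of tests:
514 / 6 = 85.6666... ≈ 85.67

85.67


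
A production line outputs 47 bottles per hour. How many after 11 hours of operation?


Production rate: 47 bottles per hour
Time: 11 hours
Total: 47 x 11 = 517 bottles

517 bottles


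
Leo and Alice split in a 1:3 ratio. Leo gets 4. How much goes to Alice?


Find the multiplier:
4 / 1 = 4
Apply to Alice's share:
3 x 4 = 12

12


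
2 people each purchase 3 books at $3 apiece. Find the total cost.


Cost per person:
3 x $3 = $9
Group total:
2 x $9 = $18

$18


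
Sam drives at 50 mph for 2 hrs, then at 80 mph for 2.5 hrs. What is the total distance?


Leg 1 distance:
50 x 2 = 100 miles
Leg 2 distance:
80 x 2.5 = 200 miles
Total distance:
100 + 200 = 300 miles

300 miles


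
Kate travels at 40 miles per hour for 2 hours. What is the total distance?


Use the formula: distance = speed x time
Speed = 40 mph, Time = 2 hours
40 x 2 = 80 miles

80 miles


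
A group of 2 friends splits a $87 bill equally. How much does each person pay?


Total bill: $87
Number of people: 2
Each pays: $87 / 2 = $43.50

$43.50


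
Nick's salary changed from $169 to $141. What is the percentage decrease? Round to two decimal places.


Find the absolute change:
|141 - 169| = 28
Divide by original and multiply by 100:
28 / 169 x 100 = 16.5680...% ≈ 16.57%

16.57%


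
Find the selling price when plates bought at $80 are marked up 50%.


Calculate the markup amount:
50% of $80 = $40
Add to cost:
$80 + $40 = $120

$120


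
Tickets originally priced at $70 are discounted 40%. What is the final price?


Calculate the discount amount:
40% of $70 = $28
Subtract from original:
$70 - $28 = $42

$42


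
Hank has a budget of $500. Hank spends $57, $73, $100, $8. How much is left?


Add up expenses:
$57 + $73 + $100 + $8 = $238
Subtract from budget:
$500 - $238 = $262

$262


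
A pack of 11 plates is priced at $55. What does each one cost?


Total cost: $55
Number of items: 11
Unit price: $55 / 11 = $5

$5


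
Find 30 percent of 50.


Convert percentage to decimal:
30% = 0.3
Multiply:
50 x 0.3 = 15

15


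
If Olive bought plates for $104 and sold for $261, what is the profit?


Selling price = $261
Cost price = $104
Profit = selling price - cost price:
Profit = $261 - $104 = $157

$157


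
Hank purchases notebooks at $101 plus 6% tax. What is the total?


Calculate the tax:
6% of $101 = $6.06
Add tax to price:
$101 + $6.06 = $107.06

$107.06


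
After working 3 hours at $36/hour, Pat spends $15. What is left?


Calculate earnings:
3 x $36 = $108
Subtract spending:
$108 - $15 = $93

$93


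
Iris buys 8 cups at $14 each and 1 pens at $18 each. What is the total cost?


Cost of cups:
8 x $14 = $112
Cost of pens:
1 x $18 = $18
Add both:
$112 + $18 = $130

$130


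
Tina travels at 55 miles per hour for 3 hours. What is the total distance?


Use the formula: distance = speed x time
Speed = 55 mph, Time = 3 hours
55 x 3 = 165 miles

165 miles


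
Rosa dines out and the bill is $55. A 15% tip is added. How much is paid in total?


Calculate the tip:
15% of $55 = $8.25
Add tip to meal cost:
$55 + $8.25 = $63.25

$63.25


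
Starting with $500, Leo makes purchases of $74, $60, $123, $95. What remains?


Add up expenses:
$74 + $60 + $123 + $95 = $352
Subtract from budget:
$500 - $352 = $148

$148


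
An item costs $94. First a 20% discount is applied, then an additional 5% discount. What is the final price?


First discount:
20% of $94 = $18.80
Price after first discount:
$94 - $18.80 = $75.20
Second discount:
5% of $75.20 = $3.76
Final price:
$75.20 - $3.76 = $71.44

$71.44


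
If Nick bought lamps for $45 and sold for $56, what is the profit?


Selling price = $56
Cost price = $45
Profit = selling price - cost price:
Profit = $56 - $45 = $11

$11


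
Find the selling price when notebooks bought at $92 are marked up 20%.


Calculate the markup amount:
20% of $92 = $18.40
Add to cost:
$92 + $18.40 = $110.40

$110.40


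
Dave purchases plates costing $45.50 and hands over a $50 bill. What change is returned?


Start with the amount paid:
$50
Subtract the price:
$50 - $45.50 = $4.50

$4.50


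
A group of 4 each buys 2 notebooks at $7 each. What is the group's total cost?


Cost per person:
2 x $7 = $14
Group total:
4 x $14 = $56

$56


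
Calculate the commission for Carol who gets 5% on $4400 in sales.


Convert rate to decimal:
5% = 0.05
Multiply by sales:
$4400 x 0.05 = $220

$220


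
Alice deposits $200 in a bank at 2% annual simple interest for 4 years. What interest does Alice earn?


Use the formula I = P x R x T / 100
P x R x T = 200 x 2 x 4 = 1600
I = 1600 / 100 = $16

$16


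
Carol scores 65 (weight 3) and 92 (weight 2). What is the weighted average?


Weighted sum:
3 x 65 + 2 x 92 = 379
Total weight:
3 + 2 = 5
Weighted average:
379 / 5 = 75.8

75.8


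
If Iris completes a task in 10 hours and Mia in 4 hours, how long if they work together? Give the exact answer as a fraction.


Iris's rate: 1/10 of the job per hour
Mia's rate: 1/4 of the job per hour
Combined rate: 1/10 + 1/4 = 7/20 per hour
Time = 1 / (7/20) = 20/7 hours (≈ 2.86 hours)

20/7 hours


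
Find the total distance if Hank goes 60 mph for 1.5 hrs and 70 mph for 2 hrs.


Leg 1 distance:
60 x 1.5 = 90 miles
Leg 2 distance:
70 x 2 = 140 miles
Total distance:
90 + 140 = 230 miles

230 miles


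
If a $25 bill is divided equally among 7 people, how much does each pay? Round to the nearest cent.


Total bill: $25
Number of people: 7
Each pays: $25 / 7 = $3.5714... ≈ $3.57

$3.57


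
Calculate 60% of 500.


Convert percentage to decimal:
60% = 0.6
Multiply:
500 x 0.6 = 300

300


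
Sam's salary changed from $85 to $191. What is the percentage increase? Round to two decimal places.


Find the absolute change:
|191 - 85| = 106
Divide by original and multiply by 100:
106 / 85 x 100 = 124.7058...% ≈ 124.71%

124.71%


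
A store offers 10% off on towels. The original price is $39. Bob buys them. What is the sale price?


Calculate the discount amount:
10% of $39 = $3.90
Subtract from original:
$39 - $3.90 = $35.10

$35.10


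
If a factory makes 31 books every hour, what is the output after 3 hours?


Production rate: 31 books per hour
Time: 3 hours
Total: 31 x 3 = 93 books

93 books


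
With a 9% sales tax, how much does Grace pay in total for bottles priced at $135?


Calculate the tax:
9% of $135 = $12.15
Add tax to price:
$135 + $12.15 = $147.15

$147.15


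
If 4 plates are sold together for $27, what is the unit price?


Total cost: $27
Number of items: 4
Unit price: $27 / 4 = $6.75

$6.75


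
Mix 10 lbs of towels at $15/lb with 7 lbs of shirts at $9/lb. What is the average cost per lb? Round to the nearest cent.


Cost of towels:
10 x $15 = $150
Cost of shirts:
7 x $9 = $63
Total cost: $150 + $63 = $213
Total weight: 17 lbs
Average: $213 / 17 = $12.5294... ≈ $12.53/lb

$12.53/lb


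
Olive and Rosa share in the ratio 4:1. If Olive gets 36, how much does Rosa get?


Find the multiplier:
36 / 4 = 9
Apply to Rosa's share:
1 x 9 = 9

9


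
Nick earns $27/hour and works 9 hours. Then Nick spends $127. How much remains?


Calculate earnings:
9 x $27 = $243
Subtract spending:
$243 - $127 = $116

$116


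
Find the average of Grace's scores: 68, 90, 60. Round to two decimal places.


Add the scores:
68 + 90 + 60 = 218
Divide by the number of tests:
218 / 3 = 72.6666... ≈ 72.67

72.67


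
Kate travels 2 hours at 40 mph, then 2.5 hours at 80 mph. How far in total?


Leg 1 distance:
40 x 2 = 80 miles
Leg 2 distance:
80 x 2.5 = 200 miles
Total distance:
80 + 200 = 280 miles

280 miles


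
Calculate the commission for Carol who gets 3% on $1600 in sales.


Convert rate to decimal:
3% = 0.03
Multiply by sales:
$1600 x 0.03 = $48

$48


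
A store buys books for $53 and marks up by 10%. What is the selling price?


Calculate the markup amount:
10% of $53 = $5.30
Add to cost:
$53 + $5.30 = $58.30

$58.30


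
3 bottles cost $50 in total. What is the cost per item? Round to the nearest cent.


Total cost: $50
Number of items: 3
Unit price: $50 / 3 = $16.6666... ≈ $16.67

$16.67


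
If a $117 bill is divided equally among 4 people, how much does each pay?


Total bill: $117
Number of people: 4
Each pays: $117 / 4 = $29.25

$29.25


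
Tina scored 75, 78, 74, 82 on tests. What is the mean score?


Add the scores:
75 + 78 + 74 + 82 = 309
Divide by the number of tests:
309 / 4 = 77.25

77.25


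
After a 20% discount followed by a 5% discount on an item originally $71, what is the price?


First discount:
20% of $71 = $14.20
Price after first discount:
$71 - $14.20 = $56.80
Second discount:
5% of $56.80 = $2.84
Final price:
$56.80 - $2.84 = $53.96

$53.96


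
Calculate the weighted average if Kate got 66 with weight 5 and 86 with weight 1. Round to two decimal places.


Weighted sum:
5 x 66 + 1 x 86 = 416
Total weight:
5 + 1 = 6
Weighted average:
416 / 6 = 69.3333... ≈ 69.33

69.33


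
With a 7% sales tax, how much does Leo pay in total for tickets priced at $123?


Calculate the tax:
7% of $123 = $8.61
Add tax to price:
$123 + $8.61 = $131.61

$131.61


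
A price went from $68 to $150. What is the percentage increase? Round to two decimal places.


Find the absolute change:
|150 - 68| = 82
Divide by original and multiply by 100:
82 / 68 x 100 = 120.5882...% ≈ 120.59%

120.59%


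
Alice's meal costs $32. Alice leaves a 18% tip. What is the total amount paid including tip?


Calculate the tip:
18% of $32 = $5.76
Add tip to meal cost:
$32 + $5.76 = $37.76

$37.76


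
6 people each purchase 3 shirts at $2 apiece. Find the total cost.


Cost per person:
3 x $2 = $6
Group total:
6 x $6 = $36

$36


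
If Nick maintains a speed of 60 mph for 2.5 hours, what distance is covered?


Use the formula: distance = speed x time
Speed = 60 mph, Time = 2.5 hours
60 x 2.5 = 150 miles

150 miles


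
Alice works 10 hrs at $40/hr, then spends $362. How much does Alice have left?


Calculate earnings:
10 x $40 = $400
Subtract spending:
$400 - $362 = $38

$38


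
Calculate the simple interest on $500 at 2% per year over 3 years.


Use the formula I = P x R x T / 100
P x R x T = 500 x 2 x 3 = 3000
I = 3000 / 100 = $30

$30


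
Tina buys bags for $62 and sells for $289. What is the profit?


Selling price = $289
Cost price = $62
Profit = selling price - cost price:
Profit = $289 - $62 = $227

$227


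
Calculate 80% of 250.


Convert percentage to decimal:
80% = 0.8
Multiply:
250 x 0.8 = 200

200


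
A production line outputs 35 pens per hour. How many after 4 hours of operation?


Production rate: 35 pens per hour
Time: 4 hours
Total: 35 x 4 = 140 pens

140 pens


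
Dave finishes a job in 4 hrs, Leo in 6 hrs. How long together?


Dave's rate: 1/4 of the job per hour
Leo's rate: 1/6 of the job per hour
Combined rate: 1/4 + 1/6 = 5/12 per hour
Time = 1 / (5/12) = 12/5 = 2.4 hours

2.4 hours


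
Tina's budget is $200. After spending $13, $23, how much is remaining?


Add up expenses:
$13 + $23 = $36
Subtract from budget:
$200 - $36 = $164

$164


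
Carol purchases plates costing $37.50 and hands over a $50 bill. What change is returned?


Start with the amount paid:
$50
Subtract the price:
$50 - $37.50 = $12.50

$12.50


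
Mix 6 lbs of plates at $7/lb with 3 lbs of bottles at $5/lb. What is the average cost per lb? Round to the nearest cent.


Cost of plates:
6 x $7 = $42
Cost of bottles:
3 x $5 = $15
Total cost: $42 + $15 = $57
Total weight: 9 lbs
Average: $57 / 9 = $6.3333... ≈ $6.33/lb

$6.33/lb


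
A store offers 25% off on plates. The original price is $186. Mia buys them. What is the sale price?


Calculate the discount amount:
25% of $186 = $46.50
Subtract from original:
$186 - $46.50 = $139.50

$139.50


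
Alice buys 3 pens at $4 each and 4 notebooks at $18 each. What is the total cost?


Cost of pens:
3 x $4 = $12
Cost of notebooks:
4 x $18 = $72
Add both:
$12 + $72 = $84

$84


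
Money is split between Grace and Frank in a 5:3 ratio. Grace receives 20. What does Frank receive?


Find the multiplier:
20 / 5 = 4
Apply to Frank's share:
3 x 4 = 12

12


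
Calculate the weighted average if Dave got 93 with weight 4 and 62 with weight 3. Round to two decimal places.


Weighted sum:
4 x 93 + 3 x 62 = 558
Total weight:
4 + 3 = 7
Weighted average:
558 / 7 = 79.7142... ≈ 79.71

79.71


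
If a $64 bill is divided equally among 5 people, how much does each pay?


Total bill: $64
Number of people: 5
Each pays: $64 / 5 = $12.80

$12.80


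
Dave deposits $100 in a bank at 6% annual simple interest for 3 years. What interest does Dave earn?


Use the formula I = P x R x T / 100
P x R x T = 100 x 6 x 3 = 1800
I = 1800 / 100 = $18

$18


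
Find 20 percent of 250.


Convert percentage to decimal:
20% = 0.2
Multiply:
250 x 0.2 = 50

50


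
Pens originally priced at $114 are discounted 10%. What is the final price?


Calculate the discount amount:
10% of $114 = $11.40
Subtract from original:
$114 - $11.40 = $102.60

$102.60


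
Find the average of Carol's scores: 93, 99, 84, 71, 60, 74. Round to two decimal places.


Add the scores:
93 + 99 + 84 + 71 + 60 + 74 = 481
Divide by the number of tests:
481 / 6 = 80.1666... ≈ 80.17

80.17


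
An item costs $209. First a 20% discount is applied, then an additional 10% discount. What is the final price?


First discount:
20% of $209 = $41.80
Price after first discount:
$209 - $41.80 = $167.20
Second discount:
10% of $167.20 = $16.72
Final price:
$167.20 - $16.72 = $150.48

$150.48


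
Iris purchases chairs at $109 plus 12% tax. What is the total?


Calculate the tax:
12% of $109 = $13.08
Add tax to price:
$109 + $13.08 = $122.08

$122.08


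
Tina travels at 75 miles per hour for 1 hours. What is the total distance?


Use the formula: distance = speed x time
Speed = 75 mph, Time = 1 hours
75 x 1 = 75 miles

75 miles


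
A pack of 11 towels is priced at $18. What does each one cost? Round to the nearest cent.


Total cost: $18
Number of items: 11
Unit price: $18 / 11 = $1.6363... ≈ $1.64

$1.64


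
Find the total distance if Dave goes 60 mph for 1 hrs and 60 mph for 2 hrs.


Leg 1 distance:
60 x 1 = 60 miles
Leg 2 distance:
60 x 2 = 120 miles
Total distance:
60 + 120 = 180 miles

180 miles


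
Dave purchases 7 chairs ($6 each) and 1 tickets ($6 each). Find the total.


Cost of chairs:
7 x $6 = $42
Cost of tickets:
1 x $6 = $6
Add both:
$42 + $6 = $48

$48


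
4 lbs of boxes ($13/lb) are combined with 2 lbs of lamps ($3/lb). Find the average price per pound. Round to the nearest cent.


Cost of boxes:
4 x $13 = $52
Cost of lamps:
2 x $3 = $6
Total cost: $52 + $6 = $58
Total weight: 6 lbs
Average: $58 / 6 = $9.6666... ≈ $9.67/lb

$9.67/lb


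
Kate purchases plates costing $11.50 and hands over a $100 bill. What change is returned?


Start with the amount paid:
$100
Subtract the price:
$100 - $11.50 = $88.50

$88.50


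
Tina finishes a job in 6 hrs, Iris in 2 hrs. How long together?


Tina's rate: 1/6 of the job per hour
Iris's rate: 1/2 of the job per hour
Combined rate: 1/6 + 1/2 = 2/3 per hour
Time = 1 / (2/3) = 3/2 = 1.5 hours

1.5 hours


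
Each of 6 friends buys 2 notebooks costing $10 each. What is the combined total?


Cost per person:
2 x $10 = $20
Group total:
6 x $20 = $120

$120


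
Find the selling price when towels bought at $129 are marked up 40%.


Calculate the markup amount:
40% of $129 = $51.60
Add to cost:
$129 + $51.60 = $180.60

$180.60


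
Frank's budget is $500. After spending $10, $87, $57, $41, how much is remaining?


Add up expenses:
$10 + $87 + $57 + $41 = $195
Subtract from budget:
$500 - $195 = $305

$305


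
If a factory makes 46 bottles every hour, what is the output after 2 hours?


Production rate: 46 bottles per hour
Time: 2 hours
Total: 46 x 2 = 92 bottles

92 bottles


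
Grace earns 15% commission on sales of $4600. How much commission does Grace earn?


Convert rate to decimal:
15% = 0.15
Multiply by sales:
$4600 x 0.15 = $690

$690


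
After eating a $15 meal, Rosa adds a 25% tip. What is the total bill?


Calculate the tip:
25% of $15 = $3.75
Add tip to meal cost:
$15 + $3.75 = $18.75

$18.75


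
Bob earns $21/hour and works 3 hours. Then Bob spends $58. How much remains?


Calculate earnings:
3 x $21 = $63
Subtract spending:
$63 - $58 = $5

$5


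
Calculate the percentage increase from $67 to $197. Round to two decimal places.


Find the absolute change:
|197 - 67| = 130
Divide by original and multiply by 100:
130 / 67 x 100 = 194.0298...% ≈ 194.03%

194.03%


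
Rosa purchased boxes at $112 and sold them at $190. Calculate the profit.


Selling price = $190
Cost price = $112
Profit = selling price - cost price:
Profit = $190 - $112 = $78

$78


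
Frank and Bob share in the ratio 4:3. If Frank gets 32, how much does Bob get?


Find the multiplier:
32 / 4 = 8
Apply to Bob's share:
3 x 8 = 24

24


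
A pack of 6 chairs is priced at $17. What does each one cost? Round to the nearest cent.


Total cost: $17
Number of items: 6
Unit price: $17 / 6 = $2.8333... ≈ $2.83

$2.83


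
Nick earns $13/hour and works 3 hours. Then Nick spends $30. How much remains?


Calculate earnings:
3 x $13 = $39
Subtract spending:
$39 - $30 = $9

$9


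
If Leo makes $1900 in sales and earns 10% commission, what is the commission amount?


Convert rate to decimal:
10% = 0.1
Multiply by sales:
$1900 x 0.1 = $190

$190


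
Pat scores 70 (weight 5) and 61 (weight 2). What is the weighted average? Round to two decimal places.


Weighted sum:
5 x 70 + 2 x 61 = 472
Total weight:
5 + 2 = 7
Weighted average:
472 / 7 = 67.4285... ≈ 67.43

67.43


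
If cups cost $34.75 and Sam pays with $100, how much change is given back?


Start with the amount paid:
$100
Subtract the price:
$100 - $34.75 = $65.25

$65.25


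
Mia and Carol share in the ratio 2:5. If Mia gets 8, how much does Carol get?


Find the multiplier:
8 / 2 = 4
Apply to Carol's share:
5 x 4 = 20

20


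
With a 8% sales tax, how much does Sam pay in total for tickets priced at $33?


Calculate the tax:
8% of $33 = $2.64
Add tax to price:
$33 + $2.64 = $35.64

$35.64


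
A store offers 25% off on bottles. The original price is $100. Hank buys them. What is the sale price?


Calculate the discount amount:
25% of $100 = $25
Subtract from original:
$100 - $25 = $75

$75


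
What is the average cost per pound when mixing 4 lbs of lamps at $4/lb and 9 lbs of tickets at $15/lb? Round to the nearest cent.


Cost of lamps:
4 x $4 = $16
Cost of tickets:
9 x $15 = $135
Total cost: $16 + $135 = $151
Total weight: 13 lbs
Average: $151 / 13 = $11.6153... ≈ $11.62/lb

$11.62/lb


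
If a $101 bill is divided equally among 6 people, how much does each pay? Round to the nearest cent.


Total bill: $101
Number of people: 6
Each pays: $101 / 6 = $16.8333... ≈ $16.83

$16.83


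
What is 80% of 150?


Convert percentage to decimal:
80% = 0.8
Multiply:
150 x 0.8 = 120

120


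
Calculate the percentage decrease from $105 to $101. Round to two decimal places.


Find the absolute change:
|101 - 105| = 4
Divide by original and multiply by 100:
4 / 105 x 100 = 3.8095...% ≈ 3.81%

3.81%


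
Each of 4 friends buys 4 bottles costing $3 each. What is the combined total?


Cost per person:
4 x $3 = $12
Group total:
4 x $12 = $48

$48


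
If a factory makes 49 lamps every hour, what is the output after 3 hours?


Production rate: 49 lamps per hour
Time: 3 hours
Total: 49 x 3 = 147 lamps

147 lamps


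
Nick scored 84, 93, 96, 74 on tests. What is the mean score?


Add the scores:
84 + 93 + 96 + 74 = 347
Divide by the number of tests:
347 / 4 = 86.75

86.75


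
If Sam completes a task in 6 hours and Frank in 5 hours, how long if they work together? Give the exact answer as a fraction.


Sam's rate: 1/6 of the job per hour
Frank's rate: 1/5 of the job per hour
Combined rate: 1/6 + 1/5 = 11/30 per hour
Time = 1 / (11/30) = 30/11 hours (≈ 2.73 hours)

30/11 hours


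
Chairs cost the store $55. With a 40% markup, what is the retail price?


Calculate the markup amount:
40% of $55 = $22
Add to cost:
$55 + $22 = $77

$77


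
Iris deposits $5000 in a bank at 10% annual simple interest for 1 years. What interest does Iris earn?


Use the formula I = P x R x T / 100
P x R x T = 5000 x 10 x 1 = 50000
I = 50000 / 100 = $500

$500


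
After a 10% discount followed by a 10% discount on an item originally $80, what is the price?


First discount:
10% of $80 = $8
Price after first discount:
$80 - $8 = $72
Second discount:
10% of $72 = $7.20
Final price:
$72 - $7.20 = $64.80

$64.80


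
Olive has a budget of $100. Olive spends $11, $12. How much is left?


Add up expenses:
$11 + $12 = $23
Subtract from budget:
$100 - $23 = $77

$77


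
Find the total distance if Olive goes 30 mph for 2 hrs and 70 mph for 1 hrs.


Leg 1 distance:
30 x 2 = 60 miles
Leg 2 distance:
70 x 1 = 70 miles
Total distance:
60 + 70 = 130 miles

130 miles


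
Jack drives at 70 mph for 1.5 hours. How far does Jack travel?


Use the formula: distance = speed x time
Speed = 70 mph, Time = 1.5 hours
70 x 1.5 = 105 miles

105 miles


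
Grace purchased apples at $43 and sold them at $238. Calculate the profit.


Selling price = $238
Cost price = $43
Profit = selling price - cost price:
Profit = $238 - $43 = $195

$195


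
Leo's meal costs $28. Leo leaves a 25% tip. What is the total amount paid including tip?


Calculate the tip:
25% of $28 = $7
Add tip to meal cost:
$28 + $7 = $35

$35


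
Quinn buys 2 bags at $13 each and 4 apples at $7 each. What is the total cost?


Cost of bags:
2 x $13 = $26
Cost of apples:
4 x $7 = $28
Add both:
$26 + $28 = $54

$54


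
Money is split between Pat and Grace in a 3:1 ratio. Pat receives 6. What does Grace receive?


Find the multiplier:
6 / 3 = 2
Apply to Grace's share:
1 x 2 = 2

2


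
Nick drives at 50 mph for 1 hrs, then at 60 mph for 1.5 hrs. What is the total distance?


Leg 1 distance:
50 x 1 = 50 miles
Leg 2 distance:
60 x 1.5 = 90 miles
Total distance:
50 + 90 = 140 miles

140 miles


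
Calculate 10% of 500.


Convert percentage to decimal:
10% = 0.1
Multiply:
500 x 0.1 = 50

50


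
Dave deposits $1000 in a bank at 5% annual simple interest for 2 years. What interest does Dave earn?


Use the formula I = P x R x T / 100
P x R x T = 1000 x 5 x 2 = 10000
I = 10000 / 100 = $100

$100


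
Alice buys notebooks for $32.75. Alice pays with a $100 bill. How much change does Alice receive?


Start with the amount paid:
$100
Subtract the price:
$100 - $32.75 = $67.25

$67.25


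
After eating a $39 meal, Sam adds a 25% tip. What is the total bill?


Calculate the tip:
25% of $39 = $9.75
Add tip to meal cost:
$39 + $9.75 = $48.75

$48.75


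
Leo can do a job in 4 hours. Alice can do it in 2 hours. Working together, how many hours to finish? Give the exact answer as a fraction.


Leo's rate: 1/4 of the job per hour
Alice's rate: 1/2 of the job per hour
Combined rate: 1/4 + 1/2 = 3/4 per hour
Time = 1 / (3/4) = 4/3 hours (≈ 1.33 hours)

4/3 hours


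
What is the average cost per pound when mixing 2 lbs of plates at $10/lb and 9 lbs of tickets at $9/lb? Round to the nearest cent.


Cost of plates:
2 x $10 = $20
Cost of tickets:
9 x $9 = $81
Total cost: $20 + $81 = $101
Total weight: 11 lbs
Average: $101 / 11 = $9.1818... ≈ $9.18/lb

$9.18/lb


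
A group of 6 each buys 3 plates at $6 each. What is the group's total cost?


Cost per person:
3 x $6 = $18
Group total:
6 x $18 = $108

$108


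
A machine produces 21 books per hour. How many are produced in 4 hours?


Production rate: 21 books per hour
Time: 4 hours
Total: 21 x 4 = 84 books

84 books


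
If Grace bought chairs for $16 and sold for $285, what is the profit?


Selling price = $285
Cost price = $16
Profit = selling price - cost price:
Profit = $285 - $16 = $269

$269


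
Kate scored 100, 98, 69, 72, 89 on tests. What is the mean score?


Add the scores:
100 + 98 + 69 + 72 + 89 = 428
Divide by the number of tests:
428 / 5 = 85.6

85.6


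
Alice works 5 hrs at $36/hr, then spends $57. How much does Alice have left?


Calculate earnings:
5 x $36 = $180
Subtract spending:
$180 - $57 = $123

$123


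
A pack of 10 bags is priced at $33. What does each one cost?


Total cost: $33
Number of items: 10
Unit price: $33 / 10 = $3.30

$3.30


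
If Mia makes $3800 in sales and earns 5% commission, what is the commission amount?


Convert rate to decimal:
5% = 0.05
Multiply by sales:
$3800 x 0.05 = $190

$190


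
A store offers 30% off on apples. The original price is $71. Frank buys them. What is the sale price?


Calculate the discount amount:
30% of $71 = $21.30
Subtract from original:
$71 - $21.30 = $49.70

$49.70


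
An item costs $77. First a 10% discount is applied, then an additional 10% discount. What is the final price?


First discount:
10% of $77 = $7.70
Price after first discount:
$77 - $7.70 = $69.30
Second discount:
10% of $69.30 = $6.93
Final price:
$69.30 - $6.93 = $62.37

$62.37


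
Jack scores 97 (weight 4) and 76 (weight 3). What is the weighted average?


Weighted sum:
4 x 97 + 3 x 76 = 616
Total weight:
4 + 3 = 7
Weighted average:
616 / 7 = 88

88


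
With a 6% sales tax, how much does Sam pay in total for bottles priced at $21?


Calculate the tax:
6% of $21 = $1.26
Add tax to price:
$21 + $1.26 = $22.26

$22.26


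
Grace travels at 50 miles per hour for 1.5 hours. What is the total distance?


Use the formula: distance = speed x time
Speed = 50 mph, Time = 1.5 hours
50 x 1.5 = 75 miles

75 miles


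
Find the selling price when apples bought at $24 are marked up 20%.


Calculate the markup amount:
20% of $24 = $4.80
Add to cost:
$24 + $4.80 = $28.80

$28.80


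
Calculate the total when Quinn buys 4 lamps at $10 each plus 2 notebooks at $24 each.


Cost of lamps:
4 x $10 = $40
Cost of notebooks:
2 x $24 = $48
Add both:
$40 + $48 = $88

$88


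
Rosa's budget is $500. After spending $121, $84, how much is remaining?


Add up expenses:
$121 + $84 = $205
Subtract from budget:
$500 - $205 = $295

$295


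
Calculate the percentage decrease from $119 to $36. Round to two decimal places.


Find the absolute change:
|36 - 119| = 83
Divide by original and multiply by 100:
83 / 119 x 100 = 69.7478...% ≈ 69.75%

69.75%


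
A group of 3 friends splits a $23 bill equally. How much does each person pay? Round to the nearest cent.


Total bill: $23
Number of people: 3
Each pays: $23 / 3 = $7.6666... ≈ $7.67

$7.67


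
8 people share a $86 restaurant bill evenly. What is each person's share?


Total bill: $86
Number of people: 8
Each pays: $86 / 8 = $10.75

$10.75


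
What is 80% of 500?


Convert percentage to decimal:
80% = 0.8
Multiply:
500 x 0.8 = 400

400


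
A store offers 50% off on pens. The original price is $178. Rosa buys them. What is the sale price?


Calculate the discount amount:
50% of $178 = $89
Subtract from original:
$178 - $89 = $89

$89


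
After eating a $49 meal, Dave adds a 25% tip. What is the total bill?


Calculate the tip:
25% of $49 = $12.25
Add tip to meal cost:
$49 + $12.25 = $61.25

$61.25


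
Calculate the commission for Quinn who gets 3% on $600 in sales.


Convert rate to decimal:
3% = 0.03
Multiply by sales:
$600 x 0.03 = $18

$18


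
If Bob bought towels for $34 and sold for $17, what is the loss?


Selling price = $17
Cost price = $34
Loss = cost price - selling price:
Loss = $34 - $17 = $17

$17


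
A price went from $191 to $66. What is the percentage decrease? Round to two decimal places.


Find the absolute change:
|66 - 191| = 125
Divide by original and multiply by 100:
125 / 191 x 100 = 65.4450...% ≈ 65.45%

65.45%


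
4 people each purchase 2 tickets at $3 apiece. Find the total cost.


Cost per person:
2 x $3 = $6
Group total:
4 x $6 = $24

$24


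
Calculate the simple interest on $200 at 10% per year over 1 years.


Use the formula I = P x R x T / 100
P x R x T = 200 x 10 x 1 = 2000
I = 2000 / 100 = $20

$20


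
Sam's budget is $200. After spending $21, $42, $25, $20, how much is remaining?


Add up expenses:
$21 + $42 + $25 + $20 = $108
Subtract from budget:
$200 - $108 = $92

$92


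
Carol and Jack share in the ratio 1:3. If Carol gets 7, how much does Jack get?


Find the multiplier:
7 / 1 = 7
Apply to Jack's share:
3 x 7 = 21

21


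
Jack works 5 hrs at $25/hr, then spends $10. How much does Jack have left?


Calculate earnings:
5 x $25 = $125
Subtract spending:
$125 - $10 = $115

$115


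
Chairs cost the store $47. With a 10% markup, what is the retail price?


Calculate the markup amount:
10% of $47 = $4.70
Add to cost:
$47 + $4.70 = $51.70

$51.70


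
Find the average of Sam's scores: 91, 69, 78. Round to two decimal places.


Add the scores:
91 + 69 + 78 = 238
Divide by the number of tests:
238 / 3 = 79.3333... ≈ 79.33

79.33


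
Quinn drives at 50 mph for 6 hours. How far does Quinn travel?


Use the formula: distance = speed x time
Speed = 50 mph, Time = 6 hours
50 x 6 = 300 miles

300 miles


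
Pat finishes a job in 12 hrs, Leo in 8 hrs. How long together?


Pat's rate: 1/12 of the job per hour
Leo's rate: 1/8 of the job per hour
Combined rate: 1/12 + 1/8 = 5/24 per hour
Time = 1 / (5/24) = 24/5 = 4.8 hours

4.8 hours


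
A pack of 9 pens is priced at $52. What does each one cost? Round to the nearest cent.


Total cost: $52
Number of items: 9
Unit price: $52 / 9 = $5.7777... ≈ $5.78

$5.78


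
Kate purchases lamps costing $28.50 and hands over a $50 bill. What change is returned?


Start with the amount paid:
$50
Subtract the price:
$50 - $28.50 = $21.50

$21.50


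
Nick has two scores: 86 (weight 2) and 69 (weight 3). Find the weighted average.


Weighted sum:
2 x 86 + 3 x 69 = 379
Total weight:
2 + 3 = 5
Weighted average:
379 / 5 = 75.8

75.8


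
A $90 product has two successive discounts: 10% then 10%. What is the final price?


First discount:
10% of $90 = $9
Price after first discount:
$90 - $9 = $81
Second discount:
10% of $81 = $8.10
Final price:
$81 - $8.10 = $72.90

$72.90


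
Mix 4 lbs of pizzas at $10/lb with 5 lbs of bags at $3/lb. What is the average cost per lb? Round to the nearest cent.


Cost of pizzas:
4 x $10 = $40
Cost of bags:
5 x $3 = $15
Total cost: $40 + $15 = $55
Total weight: 9 lbs
Average: $55 / 9 = $6.1111... ≈ $6.11/lb

$6.11/lb


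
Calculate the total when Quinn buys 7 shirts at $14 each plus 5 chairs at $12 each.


Cost of shirts:
7 x $14 = $98
Cost of chairs:
5 x $12 = $60
Add both:
$98 + $60 = $158

$158


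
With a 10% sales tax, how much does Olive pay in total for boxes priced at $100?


Calculate the tax:
10% of $100 = $10
Add tax to price:
$100 + $10 = $110

$110


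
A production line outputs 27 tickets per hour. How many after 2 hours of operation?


Production rate: 27 tickets per hour
Time: 2 hours
Total: 27 x 2 = 54 tickets

54 tickets


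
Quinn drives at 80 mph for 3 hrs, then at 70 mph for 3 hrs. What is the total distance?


Leg 1 distance:
80 x 3 = 240 miles
Leg 2 distance:
70 x 3 = 210 miles
Total distance:
240 + 210 = 450 miles

450 miles


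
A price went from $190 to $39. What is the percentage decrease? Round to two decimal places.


Find the absolute change:
|39 - 190| = 151
Divide by original and multiply by 100:
151 / 190 x 100 = 79.4736...% ≈ 79.47%

79.47%


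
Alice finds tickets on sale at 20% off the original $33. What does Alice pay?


Calculate the discount amount:
20% of $33 = $6.60
Subtract from original:
$33 - $6.60 = $26.40

$26.40


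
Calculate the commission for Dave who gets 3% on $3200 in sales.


Convert rate to decimal:
3% = 0.03
Multiply by sales:
$3200 x 0.03 = $96

$96


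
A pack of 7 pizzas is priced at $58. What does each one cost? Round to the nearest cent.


Total cost: $58
Number of items: 7
Unit price: $58 / 7 = $8.2857... ≈ $8.29

$8.29


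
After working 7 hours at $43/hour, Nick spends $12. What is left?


Calculate earnings:
7 x $43 = $301
Subtract spending:
$301 - $12 = $289

$289


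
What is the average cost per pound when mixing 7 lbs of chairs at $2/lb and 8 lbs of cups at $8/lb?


Cost of chairs:
7 x $2 = $14
Cost of cups:
8 x $8 = $64
Total cost: $14 + $64 = $78
Total weight: 15 lbs
Average: $78 / 15 = $5.20/lb

$5.20/lb


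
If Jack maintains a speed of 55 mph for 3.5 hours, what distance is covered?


Use the formula: distance = speed x time
Speed = 55 mph, Time = 3.5 hours
55 x 3.5 = 192.5 miles

192.5 miles


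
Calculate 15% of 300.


Convert percentage to decimal:
15% = 0.15
Multiply:
300 x 0.15 = 45

45


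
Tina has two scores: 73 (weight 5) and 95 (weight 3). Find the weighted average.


Weighted sum:
5 x 73 + 3 x 95 = 650
Total weight:
5 + 3 = 8
Weighted average:
650 / 8 = 81.25

81.25


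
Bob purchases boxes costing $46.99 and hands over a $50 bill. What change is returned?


Start with the amount paid:
$50
Subtract the price:
$50 - $46.99 = $3.01

$3.01


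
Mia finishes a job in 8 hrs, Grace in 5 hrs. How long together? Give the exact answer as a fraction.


Mia's rate: 1/8 of the job per hour
Grace's rate: 1/5 of the job per hour
Combined rate: 1/8 + 1/5 = 13/40 per hour
Time = 1 / (13/40) = 40/13 hours (≈ 3.08 hours)

40/13 hours


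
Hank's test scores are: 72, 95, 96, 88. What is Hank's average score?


Add the scores:
72 + 95 + 96 + 88 = 351
Divide by the number of tests:
351 / 4 = 87.75

87.75


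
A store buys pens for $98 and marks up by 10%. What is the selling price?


Calculate the markup amount:
10% of $98 = $9.80
Add to cost:
$98 + $9.80 = $107.80

$107.80


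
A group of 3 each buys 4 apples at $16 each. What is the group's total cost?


Cost per person:
4 x $16 = $64
Group total:
3 x $64 = $192

$192


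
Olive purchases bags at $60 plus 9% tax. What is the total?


Calculate the tax:
9% of $60 = $5.40
Add tax to price:
$60 + $5.40 = $65.40

$65.40


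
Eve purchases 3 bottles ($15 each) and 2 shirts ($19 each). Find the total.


Cost of bottles:
3 x $15 = $45
Cost of shirts:
2 x $19 = $38
Add both:
$45 + $38 = $83

$83
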